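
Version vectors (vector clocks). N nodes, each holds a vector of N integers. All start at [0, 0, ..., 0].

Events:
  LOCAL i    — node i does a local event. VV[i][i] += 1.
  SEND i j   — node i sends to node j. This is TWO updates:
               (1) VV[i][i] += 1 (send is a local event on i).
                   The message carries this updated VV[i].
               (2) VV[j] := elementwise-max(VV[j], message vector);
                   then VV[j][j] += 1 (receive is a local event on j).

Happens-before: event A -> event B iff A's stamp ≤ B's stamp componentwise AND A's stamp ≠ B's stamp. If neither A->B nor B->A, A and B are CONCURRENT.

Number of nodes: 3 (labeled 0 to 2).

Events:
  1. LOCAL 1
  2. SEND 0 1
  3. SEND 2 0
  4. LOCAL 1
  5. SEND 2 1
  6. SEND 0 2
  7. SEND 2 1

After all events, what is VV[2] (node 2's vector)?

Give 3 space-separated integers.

Answer: 3 0 4

Derivation:
Initial: VV[0]=[0, 0, 0]
Initial: VV[1]=[0, 0, 0]
Initial: VV[2]=[0, 0, 0]
Event 1: LOCAL 1: VV[1][1]++ -> VV[1]=[0, 1, 0]
Event 2: SEND 0->1: VV[0][0]++ -> VV[0]=[1, 0, 0], msg_vec=[1, 0, 0]; VV[1]=max(VV[1],msg_vec) then VV[1][1]++ -> VV[1]=[1, 2, 0]
Event 3: SEND 2->0: VV[2][2]++ -> VV[2]=[0, 0, 1], msg_vec=[0, 0, 1]; VV[0]=max(VV[0],msg_vec) then VV[0][0]++ -> VV[0]=[2, 0, 1]
Event 4: LOCAL 1: VV[1][1]++ -> VV[1]=[1, 3, 0]
Event 5: SEND 2->1: VV[2][2]++ -> VV[2]=[0, 0, 2], msg_vec=[0, 0, 2]; VV[1]=max(VV[1],msg_vec) then VV[1][1]++ -> VV[1]=[1, 4, 2]
Event 6: SEND 0->2: VV[0][0]++ -> VV[0]=[3, 0, 1], msg_vec=[3, 0, 1]; VV[2]=max(VV[2],msg_vec) then VV[2][2]++ -> VV[2]=[3, 0, 3]
Event 7: SEND 2->1: VV[2][2]++ -> VV[2]=[3, 0, 4], msg_vec=[3, 0, 4]; VV[1]=max(VV[1],msg_vec) then VV[1][1]++ -> VV[1]=[3, 5, 4]
Final vectors: VV[0]=[3, 0, 1]; VV[1]=[3, 5, 4]; VV[2]=[3, 0, 4]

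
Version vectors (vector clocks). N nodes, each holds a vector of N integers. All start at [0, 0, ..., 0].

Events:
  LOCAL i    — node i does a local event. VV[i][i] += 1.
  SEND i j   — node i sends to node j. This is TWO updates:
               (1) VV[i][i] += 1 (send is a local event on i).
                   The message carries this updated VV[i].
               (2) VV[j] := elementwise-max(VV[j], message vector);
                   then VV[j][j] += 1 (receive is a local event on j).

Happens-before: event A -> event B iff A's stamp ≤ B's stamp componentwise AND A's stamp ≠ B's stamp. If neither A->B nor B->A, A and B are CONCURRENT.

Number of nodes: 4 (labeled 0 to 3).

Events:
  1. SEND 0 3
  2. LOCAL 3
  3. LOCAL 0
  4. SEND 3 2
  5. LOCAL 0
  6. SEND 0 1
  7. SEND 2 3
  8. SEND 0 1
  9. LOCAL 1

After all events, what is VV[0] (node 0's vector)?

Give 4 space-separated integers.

Initial: VV[0]=[0, 0, 0, 0]
Initial: VV[1]=[0, 0, 0, 0]
Initial: VV[2]=[0, 0, 0, 0]
Initial: VV[3]=[0, 0, 0, 0]
Event 1: SEND 0->3: VV[0][0]++ -> VV[0]=[1, 0, 0, 0], msg_vec=[1, 0, 0, 0]; VV[3]=max(VV[3],msg_vec) then VV[3][3]++ -> VV[3]=[1, 0, 0, 1]
Event 2: LOCAL 3: VV[3][3]++ -> VV[3]=[1, 0, 0, 2]
Event 3: LOCAL 0: VV[0][0]++ -> VV[0]=[2, 0, 0, 0]
Event 4: SEND 3->2: VV[3][3]++ -> VV[3]=[1, 0, 0, 3], msg_vec=[1, 0, 0, 3]; VV[2]=max(VV[2],msg_vec) then VV[2][2]++ -> VV[2]=[1, 0, 1, 3]
Event 5: LOCAL 0: VV[0][0]++ -> VV[0]=[3, 0, 0, 0]
Event 6: SEND 0->1: VV[0][0]++ -> VV[0]=[4, 0, 0, 0], msg_vec=[4, 0, 0, 0]; VV[1]=max(VV[1],msg_vec) then VV[1][1]++ -> VV[1]=[4, 1, 0, 0]
Event 7: SEND 2->3: VV[2][2]++ -> VV[2]=[1, 0, 2, 3], msg_vec=[1, 0, 2, 3]; VV[3]=max(VV[3],msg_vec) then VV[3][3]++ -> VV[3]=[1, 0, 2, 4]
Event 8: SEND 0->1: VV[0][0]++ -> VV[0]=[5, 0, 0, 0], msg_vec=[5, 0, 0, 0]; VV[1]=max(VV[1],msg_vec) then VV[1][1]++ -> VV[1]=[5, 2, 0, 0]
Event 9: LOCAL 1: VV[1][1]++ -> VV[1]=[5, 3, 0, 0]
Final vectors: VV[0]=[5, 0, 0, 0]; VV[1]=[5, 3, 0, 0]; VV[2]=[1, 0, 2, 3]; VV[3]=[1, 0, 2, 4]

Answer: 5 0 0 0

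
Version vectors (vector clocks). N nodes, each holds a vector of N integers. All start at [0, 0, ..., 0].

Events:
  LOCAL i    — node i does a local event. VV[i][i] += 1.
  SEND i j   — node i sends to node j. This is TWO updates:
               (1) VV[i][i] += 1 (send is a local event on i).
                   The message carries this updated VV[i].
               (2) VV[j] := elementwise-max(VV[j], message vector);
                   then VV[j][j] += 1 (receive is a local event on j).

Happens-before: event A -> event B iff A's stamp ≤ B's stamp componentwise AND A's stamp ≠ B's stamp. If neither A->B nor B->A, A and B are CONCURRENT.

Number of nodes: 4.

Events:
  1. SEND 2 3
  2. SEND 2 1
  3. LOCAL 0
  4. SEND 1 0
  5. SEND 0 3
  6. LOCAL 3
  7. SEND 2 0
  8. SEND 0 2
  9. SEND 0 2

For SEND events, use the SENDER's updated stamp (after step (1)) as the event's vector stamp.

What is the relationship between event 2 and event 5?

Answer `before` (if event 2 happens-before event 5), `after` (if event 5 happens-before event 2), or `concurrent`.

Initial: VV[0]=[0, 0, 0, 0]
Initial: VV[1]=[0, 0, 0, 0]
Initial: VV[2]=[0, 0, 0, 0]
Initial: VV[3]=[0, 0, 0, 0]
Event 1: SEND 2->3: VV[2][2]++ -> VV[2]=[0, 0, 1, 0], msg_vec=[0, 0, 1, 0]; VV[3]=max(VV[3],msg_vec) then VV[3][3]++ -> VV[3]=[0, 0, 1, 1]
Event 2: SEND 2->1: VV[2][2]++ -> VV[2]=[0, 0, 2, 0], msg_vec=[0, 0, 2, 0]; VV[1]=max(VV[1],msg_vec) then VV[1][1]++ -> VV[1]=[0, 1, 2, 0]
Event 3: LOCAL 0: VV[0][0]++ -> VV[0]=[1, 0, 0, 0]
Event 4: SEND 1->0: VV[1][1]++ -> VV[1]=[0, 2, 2, 0], msg_vec=[0, 2, 2, 0]; VV[0]=max(VV[0],msg_vec) then VV[0][0]++ -> VV[0]=[2, 2, 2, 0]
Event 5: SEND 0->3: VV[0][0]++ -> VV[0]=[3, 2, 2, 0], msg_vec=[3, 2, 2, 0]; VV[3]=max(VV[3],msg_vec) then VV[3][3]++ -> VV[3]=[3, 2, 2, 2]
Event 6: LOCAL 3: VV[3][3]++ -> VV[3]=[3, 2, 2, 3]
Event 7: SEND 2->0: VV[2][2]++ -> VV[2]=[0, 0, 3, 0], msg_vec=[0, 0, 3, 0]; VV[0]=max(VV[0],msg_vec) then VV[0][0]++ -> VV[0]=[4, 2, 3, 0]
Event 8: SEND 0->2: VV[0][0]++ -> VV[0]=[5, 2, 3, 0], msg_vec=[5, 2, 3, 0]; VV[2]=max(VV[2],msg_vec) then VV[2][2]++ -> VV[2]=[5, 2, 4, 0]
Event 9: SEND 0->2: VV[0][0]++ -> VV[0]=[6, 2, 3, 0], msg_vec=[6, 2, 3, 0]; VV[2]=max(VV[2],msg_vec) then VV[2][2]++ -> VV[2]=[6, 2, 5, 0]
Event 2 stamp: [0, 0, 2, 0]
Event 5 stamp: [3, 2, 2, 0]
[0, 0, 2, 0] <= [3, 2, 2, 0]? True
[3, 2, 2, 0] <= [0, 0, 2, 0]? False
Relation: before

Answer: before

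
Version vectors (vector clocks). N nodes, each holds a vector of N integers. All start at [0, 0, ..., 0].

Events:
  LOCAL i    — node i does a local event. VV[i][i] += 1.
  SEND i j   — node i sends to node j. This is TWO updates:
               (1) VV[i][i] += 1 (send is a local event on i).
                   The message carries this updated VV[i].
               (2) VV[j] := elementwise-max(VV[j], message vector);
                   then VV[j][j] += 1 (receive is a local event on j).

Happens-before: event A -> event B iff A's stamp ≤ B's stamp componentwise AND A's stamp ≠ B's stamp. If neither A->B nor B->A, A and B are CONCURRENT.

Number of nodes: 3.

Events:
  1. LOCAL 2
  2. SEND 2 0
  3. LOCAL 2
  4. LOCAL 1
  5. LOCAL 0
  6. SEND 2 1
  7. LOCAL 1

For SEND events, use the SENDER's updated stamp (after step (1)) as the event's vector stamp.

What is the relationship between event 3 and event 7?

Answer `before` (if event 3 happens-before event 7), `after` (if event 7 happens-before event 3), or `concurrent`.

Answer: before

Derivation:
Initial: VV[0]=[0, 0, 0]
Initial: VV[1]=[0, 0, 0]
Initial: VV[2]=[0, 0, 0]
Event 1: LOCAL 2: VV[2][2]++ -> VV[2]=[0, 0, 1]
Event 2: SEND 2->0: VV[2][2]++ -> VV[2]=[0, 0, 2], msg_vec=[0, 0, 2]; VV[0]=max(VV[0],msg_vec) then VV[0][0]++ -> VV[0]=[1, 0, 2]
Event 3: LOCAL 2: VV[2][2]++ -> VV[2]=[0, 0, 3]
Event 4: LOCAL 1: VV[1][1]++ -> VV[1]=[0, 1, 0]
Event 5: LOCAL 0: VV[0][0]++ -> VV[0]=[2, 0, 2]
Event 6: SEND 2->1: VV[2][2]++ -> VV[2]=[0, 0, 4], msg_vec=[0, 0, 4]; VV[1]=max(VV[1],msg_vec) then VV[1][1]++ -> VV[1]=[0, 2, 4]
Event 7: LOCAL 1: VV[1][1]++ -> VV[1]=[0, 3, 4]
Event 3 stamp: [0, 0, 3]
Event 7 stamp: [0, 3, 4]
[0, 0, 3] <= [0, 3, 4]? True
[0, 3, 4] <= [0, 0, 3]? False
Relation: before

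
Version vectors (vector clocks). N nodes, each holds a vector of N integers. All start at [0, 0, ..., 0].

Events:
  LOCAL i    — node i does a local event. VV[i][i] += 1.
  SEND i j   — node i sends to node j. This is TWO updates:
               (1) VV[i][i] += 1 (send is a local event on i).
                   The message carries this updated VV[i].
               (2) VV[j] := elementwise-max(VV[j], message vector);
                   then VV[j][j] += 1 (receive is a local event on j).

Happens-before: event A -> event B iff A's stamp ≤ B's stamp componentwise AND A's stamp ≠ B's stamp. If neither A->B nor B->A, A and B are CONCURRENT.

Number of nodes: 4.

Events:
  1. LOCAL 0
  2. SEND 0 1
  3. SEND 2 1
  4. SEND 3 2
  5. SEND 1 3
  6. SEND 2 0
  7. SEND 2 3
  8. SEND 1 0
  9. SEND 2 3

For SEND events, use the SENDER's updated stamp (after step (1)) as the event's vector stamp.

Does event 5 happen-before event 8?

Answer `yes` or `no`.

Initial: VV[0]=[0, 0, 0, 0]
Initial: VV[1]=[0, 0, 0, 0]
Initial: VV[2]=[0, 0, 0, 0]
Initial: VV[3]=[0, 0, 0, 0]
Event 1: LOCAL 0: VV[0][0]++ -> VV[0]=[1, 0, 0, 0]
Event 2: SEND 0->1: VV[0][0]++ -> VV[0]=[2, 0, 0, 0], msg_vec=[2, 0, 0, 0]; VV[1]=max(VV[1],msg_vec) then VV[1][1]++ -> VV[1]=[2, 1, 0, 0]
Event 3: SEND 2->1: VV[2][2]++ -> VV[2]=[0, 0, 1, 0], msg_vec=[0, 0, 1, 0]; VV[1]=max(VV[1],msg_vec) then VV[1][1]++ -> VV[1]=[2, 2, 1, 0]
Event 4: SEND 3->2: VV[3][3]++ -> VV[3]=[0, 0, 0, 1], msg_vec=[0, 0, 0, 1]; VV[2]=max(VV[2],msg_vec) then VV[2][2]++ -> VV[2]=[0, 0, 2, 1]
Event 5: SEND 1->3: VV[1][1]++ -> VV[1]=[2, 3, 1, 0], msg_vec=[2, 3, 1, 0]; VV[3]=max(VV[3],msg_vec) then VV[3][3]++ -> VV[3]=[2, 3, 1, 2]
Event 6: SEND 2->0: VV[2][2]++ -> VV[2]=[0, 0, 3, 1], msg_vec=[0, 0, 3, 1]; VV[0]=max(VV[0],msg_vec) then VV[0][0]++ -> VV[0]=[3, 0, 3, 1]
Event 7: SEND 2->3: VV[2][2]++ -> VV[2]=[0, 0, 4, 1], msg_vec=[0, 0, 4, 1]; VV[3]=max(VV[3],msg_vec) then VV[3][3]++ -> VV[3]=[2, 3, 4, 3]
Event 8: SEND 1->0: VV[1][1]++ -> VV[1]=[2, 4, 1, 0], msg_vec=[2, 4, 1, 0]; VV[0]=max(VV[0],msg_vec) then VV[0][0]++ -> VV[0]=[4, 4, 3, 1]
Event 9: SEND 2->3: VV[2][2]++ -> VV[2]=[0, 0, 5, 1], msg_vec=[0, 0, 5, 1]; VV[3]=max(VV[3],msg_vec) then VV[3][3]++ -> VV[3]=[2, 3, 5, 4]
Event 5 stamp: [2, 3, 1, 0]
Event 8 stamp: [2, 4, 1, 0]
[2, 3, 1, 0] <= [2, 4, 1, 0]? True. Equal? False. Happens-before: True

Answer: yes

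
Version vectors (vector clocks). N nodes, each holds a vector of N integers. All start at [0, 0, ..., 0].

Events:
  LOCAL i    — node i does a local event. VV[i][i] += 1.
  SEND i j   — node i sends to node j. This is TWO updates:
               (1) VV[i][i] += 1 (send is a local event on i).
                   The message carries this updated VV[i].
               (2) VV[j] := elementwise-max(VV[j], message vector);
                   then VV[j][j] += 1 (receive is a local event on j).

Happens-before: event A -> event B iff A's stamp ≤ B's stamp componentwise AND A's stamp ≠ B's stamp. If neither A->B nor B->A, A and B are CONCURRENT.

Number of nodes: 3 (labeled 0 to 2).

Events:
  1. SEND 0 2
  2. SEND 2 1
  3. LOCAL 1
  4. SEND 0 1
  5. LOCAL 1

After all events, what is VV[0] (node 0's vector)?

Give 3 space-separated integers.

Answer: 2 0 0

Derivation:
Initial: VV[0]=[0, 0, 0]
Initial: VV[1]=[0, 0, 0]
Initial: VV[2]=[0, 0, 0]
Event 1: SEND 0->2: VV[0][0]++ -> VV[0]=[1, 0, 0], msg_vec=[1, 0, 0]; VV[2]=max(VV[2],msg_vec) then VV[2][2]++ -> VV[2]=[1, 0, 1]
Event 2: SEND 2->1: VV[2][2]++ -> VV[2]=[1, 0, 2], msg_vec=[1, 0, 2]; VV[1]=max(VV[1],msg_vec) then VV[1][1]++ -> VV[1]=[1, 1, 2]
Event 3: LOCAL 1: VV[1][1]++ -> VV[1]=[1, 2, 2]
Event 4: SEND 0->1: VV[0][0]++ -> VV[0]=[2, 0, 0], msg_vec=[2, 0, 0]; VV[1]=max(VV[1],msg_vec) then VV[1][1]++ -> VV[1]=[2, 3, 2]
Event 5: LOCAL 1: VV[1][1]++ -> VV[1]=[2, 4, 2]
Final vectors: VV[0]=[2, 0, 0]; VV[1]=[2, 4, 2]; VV[2]=[1, 0, 2]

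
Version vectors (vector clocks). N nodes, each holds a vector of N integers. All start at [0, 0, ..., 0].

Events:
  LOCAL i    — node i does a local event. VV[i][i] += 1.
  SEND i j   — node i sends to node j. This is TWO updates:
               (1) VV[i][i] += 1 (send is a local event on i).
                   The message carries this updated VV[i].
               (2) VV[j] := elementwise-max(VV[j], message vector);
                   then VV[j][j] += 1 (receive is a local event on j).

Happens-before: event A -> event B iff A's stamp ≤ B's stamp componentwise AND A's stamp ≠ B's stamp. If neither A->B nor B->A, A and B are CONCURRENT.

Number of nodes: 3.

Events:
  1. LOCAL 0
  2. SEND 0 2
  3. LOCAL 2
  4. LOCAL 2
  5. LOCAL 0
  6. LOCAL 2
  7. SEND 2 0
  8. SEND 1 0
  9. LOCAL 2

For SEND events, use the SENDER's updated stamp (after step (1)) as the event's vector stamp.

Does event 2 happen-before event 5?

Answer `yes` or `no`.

Initial: VV[0]=[0, 0, 0]
Initial: VV[1]=[0, 0, 0]
Initial: VV[2]=[0, 0, 0]
Event 1: LOCAL 0: VV[0][0]++ -> VV[0]=[1, 0, 0]
Event 2: SEND 0->2: VV[0][0]++ -> VV[0]=[2, 0, 0], msg_vec=[2, 0, 0]; VV[2]=max(VV[2],msg_vec) then VV[2][2]++ -> VV[2]=[2, 0, 1]
Event 3: LOCAL 2: VV[2][2]++ -> VV[2]=[2, 0, 2]
Event 4: LOCAL 2: VV[2][2]++ -> VV[2]=[2, 0, 3]
Event 5: LOCAL 0: VV[0][0]++ -> VV[0]=[3, 0, 0]
Event 6: LOCAL 2: VV[2][2]++ -> VV[2]=[2, 0, 4]
Event 7: SEND 2->0: VV[2][2]++ -> VV[2]=[2, 0, 5], msg_vec=[2, 0, 5]; VV[0]=max(VV[0],msg_vec) then VV[0][0]++ -> VV[0]=[4, 0, 5]
Event 8: SEND 1->0: VV[1][1]++ -> VV[1]=[0, 1, 0], msg_vec=[0, 1, 0]; VV[0]=max(VV[0],msg_vec) then VV[0][0]++ -> VV[0]=[5, 1, 5]
Event 9: LOCAL 2: VV[2][2]++ -> VV[2]=[2, 0, 6]
Event 2 stamp: [2, 0, 0]
Event 5 stamp: [3, 0, 0]
[2, 0, 0] <= [3, 0, 0]? True. Equal? False. Happens-before: True

Answer: yes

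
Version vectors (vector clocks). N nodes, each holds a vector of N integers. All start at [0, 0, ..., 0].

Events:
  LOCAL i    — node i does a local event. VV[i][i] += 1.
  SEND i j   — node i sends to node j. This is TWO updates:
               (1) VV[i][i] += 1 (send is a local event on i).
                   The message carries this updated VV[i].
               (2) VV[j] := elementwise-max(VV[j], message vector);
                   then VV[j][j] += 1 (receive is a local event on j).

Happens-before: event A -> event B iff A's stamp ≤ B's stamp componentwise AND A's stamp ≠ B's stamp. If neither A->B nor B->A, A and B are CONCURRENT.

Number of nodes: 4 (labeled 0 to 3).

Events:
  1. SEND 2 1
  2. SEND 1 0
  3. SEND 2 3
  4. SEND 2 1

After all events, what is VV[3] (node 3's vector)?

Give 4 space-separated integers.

Answer: 0 0 2 1

Derivation:
Initial: VV[0]=[0, 0, 0, 0]
Initial: VV[1]=[0, 0, 0, 0]
Initial: VV[2]=[0, 0, 0, 0]
Initial: VV[3]=[0, 0, 0, 0]
Event 1: SEND 2->1: VV[2][2]++ -> VV[2]=[0, 0, 1, 0], msg_vec=[0, 0, 1, 0]; VV[1]=max(VV[1],msg_vec) then VV[1][1]++ -> VV[1]=[0, 1, 1, 0]
Event 2: SEND 1->0: VV[1][1]++ -> VV[1]=[0, 2, 1, 0], msg_vec=[0, 2, 1, 0]; VV[0]=max(VV[0],msg_vec) then VV[0][0]++ -> VV[0]=[1, 2, 1, 0]
Event 3: SEND 2->3: VV[2][2]++ -> VV[2]=[0, 0, 2, 0], msg_vec=[0, 0, 2, 0]; VV[3]=max(VV[3],msg_vec) then VV[3][3]++ -> VV[3]=[0, 0, 2, 1]
Event 4: SEND 2->1: VV[2][2]++ -> VV[2]=[0, 0, 3, 0], msg_vec=[0, 0, 3, 0]; VV[1]=max(VV[1],msg_vec) then VV[1][1]++ -> VV[1]=[0, 3, 3, 0]
Final vectors: VV[0]=[1, 2, 1, 0]; VV[1]=[0, 3, 3, 0]; VV[2]=[0, 0, 3, 0]; VV[3]=[0, 0, 2, 1]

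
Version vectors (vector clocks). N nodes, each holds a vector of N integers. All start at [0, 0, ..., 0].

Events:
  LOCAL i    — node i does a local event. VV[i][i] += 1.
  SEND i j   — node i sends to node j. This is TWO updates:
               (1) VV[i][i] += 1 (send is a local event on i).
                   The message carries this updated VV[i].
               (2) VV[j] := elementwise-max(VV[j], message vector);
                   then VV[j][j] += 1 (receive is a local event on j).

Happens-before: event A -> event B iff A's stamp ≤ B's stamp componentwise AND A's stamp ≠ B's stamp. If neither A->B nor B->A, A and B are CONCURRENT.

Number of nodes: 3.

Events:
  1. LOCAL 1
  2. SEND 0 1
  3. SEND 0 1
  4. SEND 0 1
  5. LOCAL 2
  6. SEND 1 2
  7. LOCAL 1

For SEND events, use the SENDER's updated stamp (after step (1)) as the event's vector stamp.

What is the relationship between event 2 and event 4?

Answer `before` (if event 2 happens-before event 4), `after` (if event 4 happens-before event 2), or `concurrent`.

Initial: VV[0]=[0, 0, 0]
Initial: VV[1]=[0, 0, 0]
Initial: VV[2]=[0, 0, 0]
Event 1: LOCAL 1: VV[1][1]++ -> VV[1]=[0, 1, 0]
Event 2: SEND 0->1: VV[0][0]++ -> VV[0]=[1, 0, 0], msg_vec=[1, 0, 0]; VV[1]=max(VV[1],msg_vec) then VV[1][1]++ -> VV[1]=[1, 2, 0]
Event 3: SEND 0->1: VV[0][0]++ -> VV[0]=[2, 0, 0], msg_vec=[2, 0, 0]; VV[1]=max(VV[1],msg_vec) then VV[1][1]++ -> VV[1]=[2, 3, 0]
Event 4: SEND 0->1: VV[0][0]++ -> VV[0]=[3, 0, 0], msg_vec=[3, 0, 0]; VV[1]=max(VV[1],msg_vec) then VV[1][1]++ -> VV[1]=[3, 4, 0]
Event 5: LOCAL 2: VV[2][2]++ -> VV[2]=[0, 0, 1]
Event 6: SEND 1->2: VV[1][1]++ -> VV[1]=[3, 5, 0], msg_vec=[3, 5, 0]; VV[2]=max(VV[2],msg_vec) then VV[2][2]++ -> VV[2]=[3, 5, 2]
Event 7: LOCAL 1: VV[1][1]++ -> VV[1]=[3, 6, 0]
Event 2 stamp: [1, 0, 0]
Event 4 stamp: [3, 0, 0]
[1, 0, 0] <= [3, 0, 0]? True
[3, 0, 0] <= [1, 0, 0]? False
Relation: before

Answer: before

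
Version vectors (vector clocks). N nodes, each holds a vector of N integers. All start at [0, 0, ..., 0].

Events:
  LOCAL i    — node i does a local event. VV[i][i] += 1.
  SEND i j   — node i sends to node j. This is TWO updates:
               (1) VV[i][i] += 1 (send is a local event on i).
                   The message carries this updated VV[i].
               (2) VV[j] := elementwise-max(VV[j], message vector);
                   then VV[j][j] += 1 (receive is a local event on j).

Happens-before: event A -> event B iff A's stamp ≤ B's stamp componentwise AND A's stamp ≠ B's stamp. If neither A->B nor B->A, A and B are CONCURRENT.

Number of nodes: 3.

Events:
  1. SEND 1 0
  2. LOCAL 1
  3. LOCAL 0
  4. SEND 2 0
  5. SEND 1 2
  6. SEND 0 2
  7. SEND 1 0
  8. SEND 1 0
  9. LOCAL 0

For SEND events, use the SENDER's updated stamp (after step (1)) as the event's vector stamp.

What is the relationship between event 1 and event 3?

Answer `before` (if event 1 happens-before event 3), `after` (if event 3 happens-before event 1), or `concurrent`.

Answer: before

Derivation:
Initial: VV[0]=[0, 0, 0]
Initial: VV[1]=[0, 0, 0]
Initial: VV[2]=[0, 0, 0]
Event 1: SEND 1->0: VV[1][1]++ -> VV[1]=[0, 1, 0], msg_vec=[0, 1, 0]; VV[0]=max(VV[0],msg_vec) then VV[0][0]++ -> VV[0]=[1, 1, 0]
Event 2: LOCAL 1: VV[1][1]++ -> VV[1]=[0, 2, 0]
Event 3: LOCAL 0: VV[0][0]++ -> VV[0]=[2, 1, 0]
Event 4: SEND 2->0: VV[2][2]++ -> VV[2]=[0, 0, 1], msg_vec=[0, 0, 1]; VV[0]=max(VV[0],msg_vec) then VV[0][0]++ -> VV[0]=[3, 1, 1]
Event 5: SEND 1->2: VV[1][1]++ -> VV[1]=[0, 3, 0], msg_vec=[0, 3, 0]; VV[2]=max(VV[2],msg_vec) then VV[2][2]++ -> VV[2]=[0, 3, 2]
Event 6: SEND 0->2: VV[0][0]++ -> VV[0]=[4, 1, 1], msg_vec=[4, 1, 1]; VV[2]=max(VV[2],msg_vec) then VV[2][2]++ -> VV[2]=[4, 3, 3]
Event 7: SEND 1->0: VV[1][1]++ -> VV[1]=[0, 4, 0], msg_vec=[0, 4, 0]; VV[0]=max(VV[0],msg_vec) then VV[0][0]++ -> VV[0]=[5, 4, 1]
Event 8: SEND 1->0: VV[1][1]++ -> VV[1]=[0, 5, 0], msg_vec=[0, 5, 0]; VV[0]=max(VV[0],msg_vec) then VV[0][0]++ -> VV[0]=[6, 5, 1]
Event 9: LOCAL 0: VV[0][0]++ -> VV[0]=[7, 5, 1]
Event 1 stamp: [0, 1, 0]
Event 3 stamp: [2, 1, 0]
[0, 1, 0] <= [2, 1, 0]? True
[2, 1, 0] <= [0, 1, 0]? False
Relation: before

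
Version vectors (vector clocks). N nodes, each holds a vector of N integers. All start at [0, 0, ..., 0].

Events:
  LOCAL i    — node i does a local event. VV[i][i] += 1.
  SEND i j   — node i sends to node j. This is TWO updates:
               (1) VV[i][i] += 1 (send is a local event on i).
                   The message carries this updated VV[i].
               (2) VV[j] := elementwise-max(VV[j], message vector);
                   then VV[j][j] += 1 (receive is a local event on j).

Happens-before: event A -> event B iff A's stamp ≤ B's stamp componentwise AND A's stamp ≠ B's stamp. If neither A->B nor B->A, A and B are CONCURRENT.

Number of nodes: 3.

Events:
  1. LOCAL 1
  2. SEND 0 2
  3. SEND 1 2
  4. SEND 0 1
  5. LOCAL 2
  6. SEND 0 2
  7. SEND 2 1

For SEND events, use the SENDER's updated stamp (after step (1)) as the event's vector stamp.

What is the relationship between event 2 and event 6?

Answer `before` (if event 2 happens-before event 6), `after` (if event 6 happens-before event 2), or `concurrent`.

Initial: VV[0]=[0, 0, 0]
Initial: VV[1]=[0, 0, 0]
Initial: VV[2]=[0, 0, 0]
Event 1: LOCAL 1: VV[1][1]++ -> VV[1]=[0, 1, 0]
Event 2: SEND 0->2: VV[0][0]++ -> VV[0]=[1, 0, 0], msg_vec=[1, 0, 0]; VV[2]=max(VV[2],msg_vec) then VV[2][2]++ -> VV[2]=[1, 0, 1]
Event 3: SEND 1->2: VV[1][1]++ -> VV[1]=[0, 2, 0], msg_vec=[0, 2, 0]; VV[2]=max(VV[2],msg_vec) then VV[2][2]++ -> VV[2]=[1, 2, 2]
Event 4: SEND 0->1: VV[0][0]++ -> VV[0]=[2, 0, 0], msg_vec=[2, 0, 0]; VV[1]=max(VV[1],msg_vec) then VV[1][1]++ -> VV[1]=[2, 3, 0]
Event 5: LOCAL 2: VV[2][2]++ -> VV[2]=[1, 2, 3]
Event 6: SEND 0->2: VV[0][0]++ -> VV[0]=[3, 0, 0], msg_vec=[3, 0, 0]; VV[2]=max(VV[2],msg_vec) then VV[2][2]++ -> VV[2]=[3, 2, 4]
Event 7: SEND 2->1: VV[2][2]++ -> VV[2]=[3, 2, 5], msg_vec=[3, 2, 5]; VV[1]=max(VV[1],msg_vec) then VV[1][1]++ -> VV[1]=[3, 4, 5]
Event 2 stamp: [1, 0, 0]
Event 6 stamp: [3, 0, 0]
[1, 0, 0] <= [3, 0, 0]? True
[3, 0, 0] <= [1, 0, 0]? False
Relation: before

Answer: before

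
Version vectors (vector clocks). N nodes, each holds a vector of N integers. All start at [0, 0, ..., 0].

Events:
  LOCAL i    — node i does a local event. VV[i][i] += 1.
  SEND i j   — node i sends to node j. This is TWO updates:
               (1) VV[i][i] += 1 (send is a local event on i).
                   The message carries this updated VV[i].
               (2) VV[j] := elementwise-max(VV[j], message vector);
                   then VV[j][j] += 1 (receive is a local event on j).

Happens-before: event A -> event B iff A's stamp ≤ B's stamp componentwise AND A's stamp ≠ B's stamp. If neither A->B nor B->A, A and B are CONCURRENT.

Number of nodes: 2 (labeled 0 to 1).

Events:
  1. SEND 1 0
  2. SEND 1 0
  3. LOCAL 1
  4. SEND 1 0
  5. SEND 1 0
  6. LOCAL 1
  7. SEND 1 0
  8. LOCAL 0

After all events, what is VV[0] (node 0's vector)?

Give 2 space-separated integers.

Answer: 6 7

Derivation:
Initial: VV[0]=[0, 0]
Initial: VV[1]=[0, 0]
Event 1: SEND 1->0: VV[1][1]++ -> VV[1]=[0, 1], msg_vec=[0, 1]; VV[0]=max(VV[0],msg_vec) then VV[0][0]++ -> VV[0]=[1, 1]
Event 2: SEND 1->0: VV[1][1]++ -> VV[1]=[0, 2], msg_vec=[0, 2]; VV[0]=max(VV[0],msg_vec) then VV[0][0]++ -> VV[0]=[2, 2]
Event 3: LOCAL 1: VV[1][1]++ -> VV[1]=[0, 3]
Event 4: SEND 1->0: VV[1][1]++ -> VV[1]=[0, 4], msg_vec=[0, 4]; VV[0]=max(VV[0],msg_vec) then VV[0][0]++ -> VV[0]=[3, 4]
Event 5: SEND 1->0: VV[1][1]++ -> VV[1]=[0, 5], msg_vec=[0, 5]; VV[0]=max(VV[0],msg_vec) then VV[0][0]++ -> VV[0]=[4, 5]
Event 6: LOCAL 1: VV[1][1]++ -> VV[1]=[0, 6]
Event 7: SEND 1->0: VV[1][1]++ -> VV[1]=[0, 7], msg_vec=[0, 7]; VV[0]=max(VV[0],msg_vec) then VV[0][0]++ -> VV[0]=[5, 7]
Event 8: LOCAL 0: VV[0][0]++ -> VV[0]=[6, 7]
Final vectors: VV[0]=[6, 7]; VV[1]=[0, 7]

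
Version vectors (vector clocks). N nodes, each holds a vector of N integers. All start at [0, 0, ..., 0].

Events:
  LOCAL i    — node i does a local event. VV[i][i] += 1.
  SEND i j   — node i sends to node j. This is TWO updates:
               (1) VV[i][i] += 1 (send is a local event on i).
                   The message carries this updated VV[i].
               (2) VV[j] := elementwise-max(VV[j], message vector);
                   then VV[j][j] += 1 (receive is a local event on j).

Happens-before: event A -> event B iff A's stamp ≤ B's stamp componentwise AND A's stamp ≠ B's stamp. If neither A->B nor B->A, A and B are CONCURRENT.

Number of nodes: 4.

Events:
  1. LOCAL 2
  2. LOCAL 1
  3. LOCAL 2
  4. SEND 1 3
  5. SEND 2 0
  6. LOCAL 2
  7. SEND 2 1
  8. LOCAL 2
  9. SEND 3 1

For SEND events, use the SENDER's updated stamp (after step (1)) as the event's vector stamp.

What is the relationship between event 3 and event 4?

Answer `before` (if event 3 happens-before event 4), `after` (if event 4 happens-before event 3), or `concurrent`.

Answer: concurrent

Derivation:
Initial: VV[0]=[0, 0, 0, 0]
Initial: VV[1]=[0, 0, 0, 0]
Initial: VV[2]=[0, 0, 0, 0]
Initial: VV[3]=[0, 0, 0, 0]
Event 1: LOCAL 2: VV[2][2]++ -> VV[2]=[0, 0, 1, 0]
Event 2: LOCAL 1: VV[1][1]++ -> VV[1]=[0, 1, 0, 0]
Event 3: LOCAL 2: VV[2][2]++ -> VV[2]=[0, 0, 2, 0]
Event 4: SEND 1->3: VV[1][1]++ -> VV[1]=[0, 2, 0, 0], msg_vec=[0, 2, 0, 0]; VV[3]=max(VV[3],msg_vec) then VV[3][3]++ -> VV[3]=[0, 2, 0, 1]
Event 5: SEND 2->0: VV[2][2]++ -> VV[2]=[0, 0, 3, 0], msg_vec=[0, 0, 3, 0]; VV[0]=max(VV[0],msg_vec) then VV[0][0]++ -> VV[0]=[1, 0, 3, 0]
Event 6: LOCAL 2: VV[2][2]++ -> VV[2]=[0, 0, 4, 0]
Event 7: SEND 2->1: VV[2][2]++ -> VV[2]=[0, 0, 5, 0], msg_vec=[0, 0, 5, 0]; VV[1]=max(VV[1],msg_vec) then VV[1][1]++ -> VV[1]=[0, 3, 5, 0]
Event 8: LOCAL 2: VV[2][2]++ -> VV[2]=[0, 0, 6, 0]
Event 9: SEND 3->1: VV[3][3]++ -> VV[3]=[0, 2, 0, 2], msg_vec=[0, 2, 0, 2]; VV[1]=max(VV[1],msg_vec) then VV[1][1]++ -> VV[1]=[0, 4, 5, 2]
Event 3 stamp: [0, 0, 2, 0]
Event 4 stamp: [0, 2, 0, 0]
[0, 0, 2, 0] <= [0, 2, 0, 0]? False
[0, 2, 0, 0] <= [0, 0, 2, 0]? False
Relation: concurrent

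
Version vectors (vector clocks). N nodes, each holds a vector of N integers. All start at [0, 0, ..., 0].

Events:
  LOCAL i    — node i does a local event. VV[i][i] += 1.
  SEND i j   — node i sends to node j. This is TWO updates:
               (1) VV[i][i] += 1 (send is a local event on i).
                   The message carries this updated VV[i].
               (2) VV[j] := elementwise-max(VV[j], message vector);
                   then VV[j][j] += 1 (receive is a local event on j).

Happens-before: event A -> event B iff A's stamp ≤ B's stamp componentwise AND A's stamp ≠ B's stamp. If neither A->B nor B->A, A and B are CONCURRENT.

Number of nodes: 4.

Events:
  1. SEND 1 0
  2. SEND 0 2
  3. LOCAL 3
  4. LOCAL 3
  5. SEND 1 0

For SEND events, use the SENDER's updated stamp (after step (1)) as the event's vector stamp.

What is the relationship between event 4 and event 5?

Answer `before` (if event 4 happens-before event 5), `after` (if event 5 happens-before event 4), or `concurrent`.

Answer: concurrent

Derivation:
Initial: VV[0]=[0, 0, 0, 0]
Initial: VV[1]=[0, 0, 0, 0]
Initial: VV[2]=[0, 0, 0, 0]
Initial: VV[3]=[0, 0, 0, 0]
Event 1: SEND 1->0: VV[1][1]++ -> VV[1]=[0, 1, 0, 0], msg_vec=[0, 1, 0, 0]; VV[0]=max(VV[0],msg_vec) then VV[0][0]++ -> VV[0]=[1, 1, 0, 0]
Event 2: SEND 0->2: VV[0][0]++ -> VV[0]=[2, 1, 0, 0], msg_vec=[2, 1, 0, 0]; VV[2]=max(VV[2],msg_vec) then VV[2][2]++ -> VV[2]=[2, 1, 1, 0]
Event 3: LOCAL 3: VV[3][3]++ -> VV[3]=[0, 0, 0, 1]
Event 4: LOCAL 3: VV[3][3]++ -> VV[3]=[0, 0, 0, 2]
Event 5: SEND 1->0: VV[1][1]++ -> VV[1]=[0, 2, 0, 0], msg_vec=[0, 2, 0, 0]; VV[0]=max(VV[0],msg_vec) then VV[0][0]++ -> VV[0]=[3, 2, 0, 0]
Event 4 stamp: [0, 0, 0, 2]
Event 5 stamp: [0, 2, 0, 0]
[0, 0, 0, 2] <= [0, 2, 0, 0]? False
[0, 2, 0, 0] <= [0, 0, 0, 2]? False
Relation: concurrent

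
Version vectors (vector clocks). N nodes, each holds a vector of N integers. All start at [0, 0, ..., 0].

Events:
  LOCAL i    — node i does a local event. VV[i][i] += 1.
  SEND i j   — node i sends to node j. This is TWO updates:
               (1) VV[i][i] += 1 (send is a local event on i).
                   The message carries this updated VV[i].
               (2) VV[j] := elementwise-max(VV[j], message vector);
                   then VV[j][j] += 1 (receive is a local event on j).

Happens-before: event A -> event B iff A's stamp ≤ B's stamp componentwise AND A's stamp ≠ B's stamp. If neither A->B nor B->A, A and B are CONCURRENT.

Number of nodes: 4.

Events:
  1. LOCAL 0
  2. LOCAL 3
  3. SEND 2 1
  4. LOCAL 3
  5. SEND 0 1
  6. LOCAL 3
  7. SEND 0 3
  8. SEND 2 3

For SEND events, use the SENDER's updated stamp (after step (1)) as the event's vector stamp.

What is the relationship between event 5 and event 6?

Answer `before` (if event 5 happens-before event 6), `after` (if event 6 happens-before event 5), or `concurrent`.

Initial: VV[0]=[0, 0, 0, 0]
Initial: VV[1]=[0, 0, 0, 0]
Initial: VV[2]=[0, 0, 0, 0]
Initial: VV[3]=[0, 0, 0, 0]
Event 1: LOCAL 0: VV[0][0]++ -> VV[0]=[1, 0, 0, 0]
Event 2: LOCAL 3: VV[3][3]++ -> VV[3]=[0, 0, 0, 1]
Event 3: SEND 2->1: VV[2][2]++ -> VV[2]=[0, 0, 1, 0], msg_vec=[0, 0, 1, 0]; VV[1]=max(VV[1],msg_vec) then VV[1][1]++ -> VV[1]=[0, 1, 1, 0]
Event 4: LOCAL 3: VV[3][3]++ -> VV[3]=[0, 0, 0, 2]
Event 5: SEND 0->1: VV[0][0]++ -> VV[0]=[2, 0, 0, 0], msg_vec=[2, 0, 0, 0]; VV[1]=max(VV[1],msg_vec) then VV[1][1]++ -> VV[1]=[2, 2, 1, 0]
Event 6: LOCAL 3: VV[3][3]++ -> VV[3]=[0, 0, 0, 3]
Event 7: SEND 0->3: VV[0][0]++ -> VV[0]=[3, 0, 0, 0], msg_vec=[3, 0, 0, 0]; VV[3]=max(VV[3],msg_vec) then VV[3][3]++ -> VV[3]=[3, 0, 0, 4]
Event 8: SEND 2->3: VV[2][2]++ -> VV[2]=[0, 0, 2, 0], msg_vec=[0, 0, 2, 0]; VV[3]=max(VV[3],msg_vec) then VV[3][3]++ -> VV[3]=[3, 0, 2, 5]
Event 5 stamp: [2, 0, 0, 0]
Event 6 stamp: [0, 0, 0, 3]
[2, 0, 0, 0] <= [0, 0, 0, 3]? False
[0, 0, 0, 3] <= [2, 0, 0, 0]? False
Relation: concurrent

Answer: concurrent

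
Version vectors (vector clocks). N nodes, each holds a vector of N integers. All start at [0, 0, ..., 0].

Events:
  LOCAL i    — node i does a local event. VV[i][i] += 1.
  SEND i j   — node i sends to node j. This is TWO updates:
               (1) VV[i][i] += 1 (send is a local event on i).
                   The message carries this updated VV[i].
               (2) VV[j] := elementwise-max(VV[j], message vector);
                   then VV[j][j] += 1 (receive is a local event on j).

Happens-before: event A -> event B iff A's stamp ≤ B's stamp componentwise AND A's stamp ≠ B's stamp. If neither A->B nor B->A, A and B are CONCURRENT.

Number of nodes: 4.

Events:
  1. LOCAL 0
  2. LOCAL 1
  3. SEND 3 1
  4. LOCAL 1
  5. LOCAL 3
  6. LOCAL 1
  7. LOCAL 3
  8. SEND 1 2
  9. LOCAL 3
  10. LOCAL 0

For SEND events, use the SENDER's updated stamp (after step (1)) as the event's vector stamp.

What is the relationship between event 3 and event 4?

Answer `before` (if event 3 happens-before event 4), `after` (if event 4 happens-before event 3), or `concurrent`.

Initial: VV[0]=[0, 0, 0, 0]
Initial: VV[1]=[0, 0, 0, 0]
Initial: VV[2]=[0, 0, 0, 0]
Initial: VV[3]=[0, 0, 0, 0]
Event 1: LOCAL 0: VV[0][0]++ -> VV[0]=[1, 0, 0, 0]
Event 2: LOCAL 1: VV[1][1]++ -> VV[1]=[0, 1, 0, 0]
Event 3: SEND 3->1: VV[3][3]++ -> VV[3]=[0, 0, 0, 1], msg_vec=[0, 0, 0, 1]; VV[1]=max(VV[1],msg_vec) then VV[1][1]++ -> VV[1]=[0, 2, 0, 1]
Event 4: LOCAL 1: VV[1][1]++ -> VV[1]=[0, 3, 0, 1]
Event 5: LOCAL 3: VV[3][3]++ -> VV[3]=[0, 0, 0, 2]
Event 6: LOCAL 1: VV[1][1]++ -> VV[1]=[0, 4, 0, 1]
Event 7: LOCAL 3: VV[3][3]++ -> VV[3]=[0, 0, 0, 3]
Event 8: SEND 1->2: VV[1][1]++ -> VV[1]=[0, 5, 0, 1], msg_vec=[0, 5, 0, 1]; VV[2]=max(VV[2],msg_vec) then VV[2][2]++ -> VV[2]=[0, 5, 1, 1]
Event 9: LOCAL 3: VV[3][3]++ -> VV[3]=[0, 0, 0, 4]
Event 10: LOCAL 0: VV[0][0]++ -> VV[0]=[2, 0, 0, 0]
Event 3 stamp: [0, 0, 0, 1]
Event 4 stamp: [0, 3, 0, 1]
[0, 0, 0, 1] <= [0, 3, 0, 1]? True
[0, 3, 0, 1] <= [0, 0, 0, 1]? False
Relation: before

Answer: before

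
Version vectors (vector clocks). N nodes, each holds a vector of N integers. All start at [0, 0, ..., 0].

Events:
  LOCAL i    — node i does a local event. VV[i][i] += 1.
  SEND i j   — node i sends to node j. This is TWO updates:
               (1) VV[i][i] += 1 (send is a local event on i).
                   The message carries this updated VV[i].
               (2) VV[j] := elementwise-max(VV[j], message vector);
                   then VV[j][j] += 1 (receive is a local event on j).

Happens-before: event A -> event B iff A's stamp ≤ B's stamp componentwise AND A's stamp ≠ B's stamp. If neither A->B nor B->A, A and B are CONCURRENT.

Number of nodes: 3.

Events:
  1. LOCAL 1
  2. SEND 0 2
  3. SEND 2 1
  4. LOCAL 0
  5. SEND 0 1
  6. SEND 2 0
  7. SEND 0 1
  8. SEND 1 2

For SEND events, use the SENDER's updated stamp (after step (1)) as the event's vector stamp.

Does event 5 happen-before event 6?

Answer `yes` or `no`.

Answer: no

Derivation:
Initial: VV[0]=[0, 0, 0]
Initial: VV[1]=[0, 0, 0]
Initial: VV[2]=[0, 0, 0]
Event 1: LOCAL 1: VV[1][1]++ -> VV[1]=[0, 1, 0]
Event 2: SEND 0->2: VV[0][0]++ -> VV[0]=[1, 0, 0], msg_vec=[1, 0, 0]; VV[2]=max(VV[2],msg_vec) then VV[2][2]++ -> VV[2]=[1, 0, 1]
Event 3: SEND 2->1: VV[2][2]++ -> VV[2]=[1, 0, 2], msg_vec=[1, 0, 2]; VV[1]=max(VV[1],msg_vec) then VV[1][1]++ -> VV[1]=[1, 2, 2]
Event 4: LOCAL 0: VV[0][0]++ -> VV[0]=[2, 0, 0]
Event 5: SEND 0->1: VV[0][0]++ -> VV[0]=[3, 0, 0], msg_vec=[3, 0, 0]; VV[1]=max(VV[1],msg_vec) then VV[1][1]++ -> VV[1]=[3, 3, 2]
Event 6: SEND 2->0: VV[2][2]++ -> VV[2]=[1, 0, 3], msg_vec=[1, 0, 3]; VV[0]=max(VV[0],msg_vec) then VV[0][0]++ -> VV[0]=[4, 0, 3]
Event 7: SEND 0->1: VV[0][0]++ -> VV[0]=[5, 0, 3], msg_vec=[5, 0, 3]; VV[1]=max(VV[1],msg_vec) then VV[1][1]++ -> VV[1]=[5, 4, 3]
Event 8: SEND 1->2: VV[1][1]++ -> VV[1]=[5, 5, 3], msg_vec=[5, 5, 3]; VV[2]=max(VV[2],msg_vec) then VV[2][2]++ -> VV[2]=[5, 5, 4]
Event 5 stamp: [3, 0, 0]
Event 6 stamp: [1, 0, 3]
[3, 0, 0] <= [1, 0, 3]? False. Equal? False. Happens-before: False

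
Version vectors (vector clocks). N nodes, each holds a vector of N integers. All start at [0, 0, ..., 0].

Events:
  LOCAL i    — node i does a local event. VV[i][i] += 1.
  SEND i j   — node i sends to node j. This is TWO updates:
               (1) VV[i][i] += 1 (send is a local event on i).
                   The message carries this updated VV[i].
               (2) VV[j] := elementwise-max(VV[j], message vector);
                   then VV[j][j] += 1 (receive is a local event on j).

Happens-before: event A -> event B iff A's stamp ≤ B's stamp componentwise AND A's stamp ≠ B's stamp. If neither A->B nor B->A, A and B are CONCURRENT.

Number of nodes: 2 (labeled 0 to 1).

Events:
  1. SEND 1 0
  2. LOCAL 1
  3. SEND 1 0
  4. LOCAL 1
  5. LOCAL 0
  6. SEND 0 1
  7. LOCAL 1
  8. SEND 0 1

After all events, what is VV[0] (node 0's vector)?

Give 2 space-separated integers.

Answer: 5 3

Derivation:
Initial: VV[0]=[0, 0]
Initial: VV[1]=[0, 0]
Event 1: SEND 1->0: VV[1][1]++ -> VV[1]=[0, 1], msg_vec=[0, 1]; VV[0]=max(VV[0],msg_vec) then VV[0][0]++ -> VV[0]=[1, 1]
Event 2: LOCAL 1: VV[1][1]++ -> VV[1]=[0, 2]
Event 3: SEND 1->0: VV[1][1]++ -> VV[1]=[0, 3], msg_vec=[0, 3]; VV[0]=max(VV[0],msg_vec) then VV[0][0]++ -> VV[0]=[2, 3]
Event 4: LOCAL 1: VV[1][1]++ -> VV[1]=[0, 4]
Event 5: LOCAL 0: VV[0][0]++ -> VV[0]=[3, 3]
Event 6: SEND 0->1: VV[0][0]++ -> VV[0]=[4, 3], msg_vec=[4, 3]; VV[1]=max(VV[1],msg_vec) then VV[1][1]++ -> VV[1]=[4, 5]
Event 7: LOCAL 1: VV[1][1]++ -> VV[1]=[4, 6]
Event 8: SEND 0->1: VV[0][0]++ -> VV[0]=[5, 3], msg_vec=[5, 3]; VV[1]=max(VV[1],msg_vec) then VV[1][1]++ -> VV[1]=[5, 7]
Final vectors: VV[0]=[5, 3]; VV[1]=[5, 7]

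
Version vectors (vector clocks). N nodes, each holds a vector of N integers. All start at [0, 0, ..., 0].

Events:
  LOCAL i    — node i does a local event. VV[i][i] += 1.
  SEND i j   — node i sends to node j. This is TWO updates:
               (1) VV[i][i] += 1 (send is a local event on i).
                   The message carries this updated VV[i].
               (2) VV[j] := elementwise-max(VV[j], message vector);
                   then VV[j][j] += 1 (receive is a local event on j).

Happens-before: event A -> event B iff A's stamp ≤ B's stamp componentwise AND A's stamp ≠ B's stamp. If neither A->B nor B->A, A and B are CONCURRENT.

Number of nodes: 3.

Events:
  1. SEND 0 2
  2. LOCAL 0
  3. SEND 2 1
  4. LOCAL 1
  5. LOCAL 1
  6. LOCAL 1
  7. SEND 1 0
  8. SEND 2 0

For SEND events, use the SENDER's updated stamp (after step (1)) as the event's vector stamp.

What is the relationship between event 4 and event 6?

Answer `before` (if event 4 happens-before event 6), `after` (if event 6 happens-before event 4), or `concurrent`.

Initial: VV[0]=[0, 0, 0]
Initial: VV[1]=[0, 0, 0]
Initial: VV[2]=[0, 0, 0]
Event 1: SEND 0->2: VV[0][0]++ -> VV[0]=[1, 0, 0], msg_vec=[1, 0, 0]; VV[2]=max(VV[2],msg_vec) then VV[2][2]++ -> VV[2]=[1, 0, 1]
Event 2: LOCAL 0: VV[0][0]++ -> VV[0]=[2, 0, 0]
Event 3: SEND 2->1: VV[2][2]++ -> VV[2]=[1, 0, 2], msg_vec=[1, 0, 2]; VV[1]=max(VV[1],msg_vec) then VV[1][1]++ -> VV[1]=[1, 1, 2]
Event 4: LOCAL 1: VV[1][1]++ -> VV[1]=[1, 2, 2]
Event 5: LOCAL 1: VV[1][1]++ -> VV[1]=[1, 3, 2]
Event 6: LOCAL 1: VV[1][1]++ -> VV[1]=[1, 4, 2]
Event 7: SEND 1->0: VV[1][1]++ -> VV[1]=[1, 5, 2], msg_vec=[1, 5, 2]; VV[0]=max(VV[0],msg_vec) then VV[0][0]++ -> VV[0]=[3, 5, 2]
Event 8: SEND 2->0: VV[2][2]++ -> VV[2]=[1, 0, 3], msg_vec=[1, 0, 3]; VV[0]=max(VV[0],msg_vec) then VV[0][0]++ -> VV[0]=[4, 5, 3]
Event 4 stamp: [1, 2, 2]
Event 6 stamp: [1, 4, 2]
[1, 2, 2] <= [1, 4, 2]? True
[1, 4, 2] <= [1, 2, 2]? False
Relation: before

Answer: before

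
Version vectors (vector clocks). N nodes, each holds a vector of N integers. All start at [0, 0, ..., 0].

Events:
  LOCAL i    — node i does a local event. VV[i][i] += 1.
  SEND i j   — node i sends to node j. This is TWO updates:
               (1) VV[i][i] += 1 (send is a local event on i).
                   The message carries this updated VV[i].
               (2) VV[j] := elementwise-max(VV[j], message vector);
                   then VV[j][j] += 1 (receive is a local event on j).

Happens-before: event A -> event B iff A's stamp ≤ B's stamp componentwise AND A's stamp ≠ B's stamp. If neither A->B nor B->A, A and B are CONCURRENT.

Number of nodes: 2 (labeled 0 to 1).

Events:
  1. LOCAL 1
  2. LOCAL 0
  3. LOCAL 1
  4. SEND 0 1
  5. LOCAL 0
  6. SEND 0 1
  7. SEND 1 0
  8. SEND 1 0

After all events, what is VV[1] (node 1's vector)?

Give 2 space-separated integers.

Answer: 4 6

Derivation:
Initial: VV[0]=[0, 0]
Initial: VV[1]=[0, 0]
Event 1: LOCAL 1: VV[1][1]++ -> VV[1]=[0, 1]
Event 2: LOCAL 0: VV[0][0]++ -> VV[0]=[1, 0]
Event 3: LOCAL 1: VV[1][1]++ -> VV[1]=[0, 2]
Event 4: SEND 0->1: VV[0][0]++ -> VV[0]=[2, 0], msg_vec=[2, 0]; VV[1]=max(VV[1],msg_vec) then VV[1][1]++ -> VV[1]=[2, 3]
Event 5: LOCAL 0: VV[0][0]++ -> VV[0]=[3, 0]
Event 6: SEND 0->1: VV[0][0]++ -> VV[0]=[4, 0], msg_vec=[4, 0]; VV[1]=max(VV[1],msg_vec) then VV[1][1]++ -> VV[1]=[4, 4]
Event 7: SEND 1->0: VV[1][1]++ -> VV[1]=[4, 5], msg_vec=[4, 5]; VV[0]=max(VV[0],msg_vec) then VV[0][0]++ -> VV[0]=[5, 5]
Event 8: SEND 1->0: VV[1][1]++ -> VV[1]=[4, 6], msg_vec=[4, 6]; VV[0]=max(VV[0],msg_vec) then VV[0][0]++ -> VV[0]=[6, 6]
Final vectors: VV[0]=[6, 6]; VV[1]=[4, 6]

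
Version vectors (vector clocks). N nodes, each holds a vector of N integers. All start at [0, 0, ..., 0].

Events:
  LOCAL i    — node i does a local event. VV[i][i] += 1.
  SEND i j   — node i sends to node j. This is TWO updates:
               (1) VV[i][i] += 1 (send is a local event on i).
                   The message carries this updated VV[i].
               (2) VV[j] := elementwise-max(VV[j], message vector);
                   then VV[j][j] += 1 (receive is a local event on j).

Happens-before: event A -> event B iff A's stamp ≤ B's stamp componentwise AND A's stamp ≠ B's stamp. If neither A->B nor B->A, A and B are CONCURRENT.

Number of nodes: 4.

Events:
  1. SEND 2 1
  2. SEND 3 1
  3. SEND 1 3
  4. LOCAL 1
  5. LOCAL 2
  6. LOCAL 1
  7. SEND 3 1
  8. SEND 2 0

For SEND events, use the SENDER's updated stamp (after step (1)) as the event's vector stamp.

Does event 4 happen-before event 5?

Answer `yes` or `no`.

Answer: no

Derivation:
Initial: VV[0]=[0, 0, 0, 0]
Initial: VV[1]=[0, 0, 0, 0]
Initial: VV[2]=[0, 0, 0, 0]
Initial: VV[3]=[0, 0, 0, 0]
Event 1: SEND 2->1: VV[2][2]++ -> VV[2]=[0, 0, 1, 0], msg_vec=[0, 0, 1, 0]; VV[1]=max(VV[1],msg_vec) then VV[1][1]++ -> VV[1]=[0, 1, 1, 0]
Event 2: SEND 3->1: VV[3][3]++ -> VV[3]=[0, 0, 0, 1], msg_vec=[0, 0, 0, 1]; VV[1]=max(VV[1],msg_vec) then VV[1][1]++ -> VV[1]=[0, 2, 1, 1]
Event 3: SEND 1->3: VV[1][1]++ -> VV[1]=[0, 3, 1, 1], msg_vec=[0, 3, 1, 1]; VV[3]=max(VV[3],msg_vec) then VV[3][3]++ -> VV[3]=[0, 3, 1, 2]
Event 4: LOCAL 1: VV[1][1]++ -> VV[1]=[0, 4, 1, 1]
Event 5: LOCAL 2: VV[2][2]++ -> VV[2]=[0, 0, 2, 0]
Event 6: LOCAL 1: VV[1][1]++ -> VV[1]=[0, 5, 1, 1]
Event 7: SEND 3->1: VV[3][3]++ -> VV[3]=[0, 3, 1, 3], msg_vec=[0, 3, 1, 3]; VV[1]=max(VV[1],msg_vec) then VV[1][1]++ -> VV[1]=[0, 6, 1, 3]
Event 8: SEND 2->0: VV[2][2]++ -> VV[2]=[0, 0, 3, 0], msg_vec=[0, 0, 3, 0]; VV[0]=max(VV[0],msg_vec) then VV[0][0]++ -> VV[0]=[1, 0, 3, 0]
Event 4 stamp: [0, 4, 1, 1]
Event 5 stamp: [0, 0, 2, 0]
[0, 4, 1, 1] <= [0, 0, 2, 0]? False. Equal? False. Happens-before: False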